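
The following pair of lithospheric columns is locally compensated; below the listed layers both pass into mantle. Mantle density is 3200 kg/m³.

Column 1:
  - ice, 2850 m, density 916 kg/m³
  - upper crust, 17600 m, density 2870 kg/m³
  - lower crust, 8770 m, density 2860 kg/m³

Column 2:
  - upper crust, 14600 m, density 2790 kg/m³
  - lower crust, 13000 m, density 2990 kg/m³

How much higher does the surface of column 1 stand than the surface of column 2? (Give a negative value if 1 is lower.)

For any compensation level in the mantle, the mantle terms cancel and isostasy reduces to e = (Σt_1 − Σt_2) − (Σ(ρt)_1 − Σ(ρt)_2) / ρ_m.
Σt_1 = 29220 m; Σt_2 = 27600 m; Σ(ρt)_1 = 78204800; Σ(ρt)_2 = 79604000 (in m·kg/m³).
e = (29220 − 27600) − (78204800 − 79604000) / 3200 = 2060 m.

2060 m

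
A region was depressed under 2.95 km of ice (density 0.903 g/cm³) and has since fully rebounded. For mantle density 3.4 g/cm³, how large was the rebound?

0.783 km

Removing the load lets mantle flow back in; uplift u satisfies ρ_ice t = ρ_m u.
u = t ρ_ice/ρ_m = 2.95 km × 0.903/3.4 = 0.783 km.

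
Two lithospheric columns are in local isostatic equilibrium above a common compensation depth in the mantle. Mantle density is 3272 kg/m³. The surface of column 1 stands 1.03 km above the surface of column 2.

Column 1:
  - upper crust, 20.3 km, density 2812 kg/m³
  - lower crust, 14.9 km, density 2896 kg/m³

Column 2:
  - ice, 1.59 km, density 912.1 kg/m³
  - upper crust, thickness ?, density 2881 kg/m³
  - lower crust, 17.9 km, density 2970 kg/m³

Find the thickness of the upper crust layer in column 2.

6.17 km

Take the compensation level at the base of the deeper column (depth z_c below the surface of column 1) and equate Σ ρ_i t_i down to z_c; mantle fills any gap and the z_c terms cancel.
Column 1: 20.3×2812 + 14.9×2896 + (z_c − 35.2)×3272
Column 2: 1.03×0 + 1.59×912.1 + x×2881 + 17.9×2970 + (z_c − 1.03 − 19.49 − x)×3272
The z_c×3272 term appears on both sides and cancels. Collect the known terms of each column as K = Σ(ρt)_known − 3272 × (depth of known layers): K_1 = 100234 − 3272×35.2 = −14940.4; K_2 = 54613.239 − 3272×(1.03 + 19.49) = −12528.201.
Balance: K_1 = K_2 − x×(3272 − 2881), so x = (K_2 − K_1)/(3272 − 2881) = 2412.2/391 = 6.17 km.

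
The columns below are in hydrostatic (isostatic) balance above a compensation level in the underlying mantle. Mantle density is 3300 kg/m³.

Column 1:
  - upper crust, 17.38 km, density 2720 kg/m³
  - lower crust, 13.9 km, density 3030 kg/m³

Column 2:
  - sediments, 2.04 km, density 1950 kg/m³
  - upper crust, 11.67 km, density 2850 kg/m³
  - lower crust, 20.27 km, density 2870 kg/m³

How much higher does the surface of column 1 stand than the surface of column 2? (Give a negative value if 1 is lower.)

For any compensation level in the mantle, the mantle terms cancel and isostasy reduces to e = (Σt_1 − Σt_2) − (Σ(ρt)_1 − Σ(ρt)_2) / ρ_m.
Σt_1 = 31.28 km; Σt_2 = 33.98 km; Σ(ρt)_1 = 89390.6; Σ(ρt)_2 = 95412.4 (in km·kg/m³).
e = (31.28 − 33.98) − (89390.6 − 95412.4) / 3300 = −0.875 km.

−0.875 km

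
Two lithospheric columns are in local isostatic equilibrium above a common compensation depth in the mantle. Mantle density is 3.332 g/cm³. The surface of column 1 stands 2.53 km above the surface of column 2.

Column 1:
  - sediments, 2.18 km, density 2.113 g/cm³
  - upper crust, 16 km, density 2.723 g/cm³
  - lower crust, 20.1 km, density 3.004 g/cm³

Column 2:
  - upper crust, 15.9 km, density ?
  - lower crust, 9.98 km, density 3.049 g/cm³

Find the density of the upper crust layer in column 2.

2.85 g/cm³

Take the compensation level at the base of the deeper column (depth z_c below the surface of column 1) and equate Σ ρ_i t_i down to z_c; mantle fills any gap and the z_c terms cancel.
Column 1: 2.18×2.113 + 16×2.723 + 20.1×3.004 + (z_c − 38.28)×3.332
Column 2: 2.53×0 + 15.9×ρ + 9.98×3.049 + (z_c − 2.53 − 25.88)×3.332
The z_c×3.332 term appears on both sides and cancels. Collect the known terms of each column as K = Σ(ρt)_known − 3.332 × (depth of known layers): K_1 = 108.55474 − 3.332×38.28 = −18.99422; K_2 = 30.42902 − 3.332×(2.53 + 25.88) = −64.2331.
Balance: K_1 = K_2 + 15.9×ρ, so ρ = (K_1 − K_2)/15.9 = 45.2389/15.9 = 2.85 g/cm³.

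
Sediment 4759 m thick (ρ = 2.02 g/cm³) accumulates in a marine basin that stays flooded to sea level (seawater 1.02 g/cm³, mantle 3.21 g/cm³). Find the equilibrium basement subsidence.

2170 m

Submarine loading: the sediment displaces seawater, and the subsidence is in turn flooded, so s (ρ_m − ρ_w) = t (ρ_sed − ρ_w).
s = 4759 m × (2.02 − 1.02) / (3.21 − 1.02) = 2170 m.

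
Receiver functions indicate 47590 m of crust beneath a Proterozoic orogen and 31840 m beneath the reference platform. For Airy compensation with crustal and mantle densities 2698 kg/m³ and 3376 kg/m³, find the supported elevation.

3160 m

Excess crust Δ = 47590 m − 31840 m = 15750 m, split between elevation h and root r with h + r = Δ.
Airy balance ρ_c h = (ρ_m − ρ_c) r gives r = h ρ_c/(ρ_m − ρ_c), so h (1 + ρ_c/(ρ_m − ρ_c)) = Δ, i.e. h = Δ (ρ_m − ρ_c)/ρ_m.
h = 15750 m × 678/3376 = 3160 m.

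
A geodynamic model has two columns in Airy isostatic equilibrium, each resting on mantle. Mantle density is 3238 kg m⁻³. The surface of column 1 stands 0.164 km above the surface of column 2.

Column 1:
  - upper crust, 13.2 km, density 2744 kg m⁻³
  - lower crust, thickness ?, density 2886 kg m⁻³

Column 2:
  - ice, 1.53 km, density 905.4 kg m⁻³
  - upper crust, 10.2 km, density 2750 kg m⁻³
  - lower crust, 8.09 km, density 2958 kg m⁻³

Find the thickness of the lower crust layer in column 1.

Take the compensation level at the base of the deeper column (depth z_c below the surface of column 1) and equate Σ ρ_i t_i down to z_c; mantle fills any gap and the z_c terms cancel.
Column 1: 13.2×2744 + x×2886 + (z_c − 13.2 − x)×3238
Column 2: 0.164×0 + 1.53×905.4 + 10.2×2750 + 8.09×2958 + (z_c − 0.164 − 19.82)×3238
The z_c×3238 term appears on both sides and cancels. Collect the known terms of each column as K = Σ(ρt)_known − 3238 × (depth of known layers): K_1 = 36220.8 − 3238×13.2 = −6520.8; K_2 = 53365.482 − 3238×(0.164 + 19.82) = −11342.71.
Balance: K_1 − x×(3238 − 2886) = K_2, so x = (K_1 − K_2)/(3238 − 2886) = 4821.91/352 = 13.7 km.

13.7 km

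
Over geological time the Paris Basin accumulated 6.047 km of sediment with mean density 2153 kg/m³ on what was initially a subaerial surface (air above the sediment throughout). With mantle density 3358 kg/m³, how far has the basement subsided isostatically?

Subaerial load: s = t ρ_sed / ρ_m = 6.047 km × 2153/3358 = 3.88 km.

3.88 km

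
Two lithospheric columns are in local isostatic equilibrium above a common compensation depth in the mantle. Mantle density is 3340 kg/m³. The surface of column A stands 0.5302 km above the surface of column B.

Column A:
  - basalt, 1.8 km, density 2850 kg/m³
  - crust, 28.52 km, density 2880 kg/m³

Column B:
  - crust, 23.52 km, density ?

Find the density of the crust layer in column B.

2820 kg/m³

Take the compensation level at the base of the deeper column (depth z_c below the surface of column A) and equate Σ ρ_i t_i down to z_c; mantle fills any gap and the z_c terms cancel.
Column A: 1.8×2850 + 28.52×2880 + (z_c − 30.32)×3340
Column B: 0.5302×0 + 23.52×ρ + (z_c − 0.5302 − 23.52)×3340
The z_c×3340 term appears on both sides and cancels. Collect the known terms of each column as K = Σ(ρt)_known − 3340 × (depth of known layers): K_A = 87267.6 − 3340×30.32 = −14001.2; K_B = 0 − 3340×(0.5302 + 23.52) = −80327.668.
Balance: K_A = K_B + 23.52×ρ, so ρ = (K_A − K_B)/23.52 = 66326.5/23.52 = 2820 kg/m³.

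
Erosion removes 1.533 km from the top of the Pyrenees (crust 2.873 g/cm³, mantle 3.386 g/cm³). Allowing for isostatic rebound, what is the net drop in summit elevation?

0.232 km

Rebound u = e ρ_c/ρ_m = 1.533 km × 2.873/3.386 = 1.301 km.
Net surface drop = e − u = 1.533 km − 1.301 km = e (ρ_m − ρ_c)/ρ_m = 0.232 km.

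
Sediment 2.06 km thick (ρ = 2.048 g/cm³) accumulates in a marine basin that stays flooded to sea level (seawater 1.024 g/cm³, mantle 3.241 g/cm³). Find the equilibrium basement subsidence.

0.951 km

Submarine loading: the sediment displaces seawater, and the subsidence is in turn flooded, so s (ρ_m − ρ_w) = t (ρ_sed − ρ_w).
s = 2.06 km × (2.048 − 1.024) / (3.241 − 1.024) = 0.951 km.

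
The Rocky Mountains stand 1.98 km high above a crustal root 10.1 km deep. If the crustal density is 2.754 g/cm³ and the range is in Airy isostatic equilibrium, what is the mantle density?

3.29 g/cm³

Airy balance: ρ_c h = (ρ_m − ρ_c) r → ρ_m = ρ_c (1 + h/r).
ρ_m = 2.754 × (1 + 1.98 km/10.1 km) = 3.29 g/cm³.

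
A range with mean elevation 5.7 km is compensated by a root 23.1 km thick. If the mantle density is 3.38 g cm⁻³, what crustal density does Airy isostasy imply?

ρ_c h = (ρ_m − ρ_c) r → ρ_c (h + r) = ρ_m r → ρ_c = ρ_m r / (h + r).
ρ_c = 3.38 × 23.1 km / (5.7 km + 23.1 km) = 2.71 g cm⁻³.

2.71 g cm⁻³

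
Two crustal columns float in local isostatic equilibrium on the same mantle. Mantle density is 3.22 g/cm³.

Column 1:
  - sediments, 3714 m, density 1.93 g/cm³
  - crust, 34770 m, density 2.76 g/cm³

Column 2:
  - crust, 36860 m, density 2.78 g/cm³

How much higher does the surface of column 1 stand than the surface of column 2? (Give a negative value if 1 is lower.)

For any compensation level in the mantle, the mantle terms cancel and isostasy reduces to e = (Σt_1 − Σt_2) − (Σ(ρt)_1 − Σ(ρt)_2) / ρ_m.
Σt_1 = 38484 m; Σt_2 = 36860 m; Σ(ρt)_1 = 103133.22; Σ(ρt)_2 = 102470.8 (in m·g/cm³).
e = (38484 − 36860) − (103133.22 − 102470.8) / 3.22 = 1420 m.

1420 m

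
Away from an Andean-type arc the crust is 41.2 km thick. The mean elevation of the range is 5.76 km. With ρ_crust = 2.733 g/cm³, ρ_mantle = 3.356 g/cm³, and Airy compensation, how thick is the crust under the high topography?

72.2 km

Root depth r = h ρ_c / (ρ_m − ρ_c) = 5.76 km × 2.733 / 0.623 = 25.27 km.
Total thickness = T + h + r = 41.2 km + 5.76 km + 25.27 km = 72.2 km.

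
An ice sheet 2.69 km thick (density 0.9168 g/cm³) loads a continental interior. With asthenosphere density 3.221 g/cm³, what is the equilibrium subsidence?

0.766 km

Isostatic balance requires: the ice load ρ_ice t is balanced by mantle displaced below, ρ_m s.
s = t ρ_ice / ρ_m = 2.69 km × 0.9168/3.221 = 0.766 km.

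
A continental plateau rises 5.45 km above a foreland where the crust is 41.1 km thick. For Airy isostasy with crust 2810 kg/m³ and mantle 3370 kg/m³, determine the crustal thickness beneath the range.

Root depth r = h ρ_c / (ρ_m − ρ_c) = 5.45 km × 2810 / 560 = 27.35 km.
Total thickness = T + h + r = 41.1 km + 5.45 km + 27.35 km = 73.9 km.

73.9 km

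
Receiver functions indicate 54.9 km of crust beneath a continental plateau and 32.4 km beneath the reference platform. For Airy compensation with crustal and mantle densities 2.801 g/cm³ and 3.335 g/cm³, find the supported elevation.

3.6 km

Excess crust Δ = 54.9 km − 32.4 km = 22.5 km, split between elevation h and root r with h + r = Δ.
Airy balance ρ_c h = (ρ_m − ρ_c) r gives r = h ρ_c/(ρ_m − ρ_c), so h (1 + ρ_c/(ρ_m − ρ_c)) = Δ, i.e. h = Δ (ρ_m − ρ_c)/ρ_m.
h = 22.5 km × 0.534/3.335 = 3.6 km.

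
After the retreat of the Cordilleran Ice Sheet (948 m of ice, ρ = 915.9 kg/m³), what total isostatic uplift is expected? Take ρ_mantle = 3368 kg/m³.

258 m

Removing the load lets mantle flow back in; uplift u satisfies ρ_ice t = ρ_m u.
u = t ρ_ice/ρ_m = 948 m × 915.9/3368 = 258 m.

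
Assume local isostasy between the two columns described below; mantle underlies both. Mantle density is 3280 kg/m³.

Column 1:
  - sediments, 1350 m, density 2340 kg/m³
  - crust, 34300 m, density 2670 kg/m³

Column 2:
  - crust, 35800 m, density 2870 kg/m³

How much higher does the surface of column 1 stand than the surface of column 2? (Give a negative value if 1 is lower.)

2290 m

For any compensation level in the mantle, the mantle terms cancel and isostasy reduces to e = (Σt_1 − Σt_2) − (Σ(ρt)_1 − Σ(ρt)_2) / ρ_m.
Σt_1 = 35650 m; Σt_2 = 35800 m; Σ(ρt)_1 = 94740000; Σ(ρt)_2 = 102746000 (in m·kg/m³).
e = (35650 − 35800) − (94740000 − 102746000) / 3280 = 2290 m.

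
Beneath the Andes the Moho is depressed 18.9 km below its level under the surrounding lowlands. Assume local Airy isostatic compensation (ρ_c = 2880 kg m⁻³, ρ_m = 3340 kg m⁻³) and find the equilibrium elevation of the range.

3.02 km

Isostatic balance requires: ρ_c h = (ρ_m − ρ_c) r.
h = r (ρ_m − ρ_c) / ρ_c = 18.9 km × (3340 − 2880) / 2880 = 3.02 km.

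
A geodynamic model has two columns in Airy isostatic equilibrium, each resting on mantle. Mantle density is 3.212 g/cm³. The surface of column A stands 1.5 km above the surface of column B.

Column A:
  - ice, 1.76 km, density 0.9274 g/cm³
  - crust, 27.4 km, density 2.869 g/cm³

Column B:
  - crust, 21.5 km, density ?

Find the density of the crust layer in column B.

Take the compensation level at the base of the deeper column (depth z_c below the surface of column A) and equate Σ ρ_i t_i down to z_c; mantle fills any gap and the z_c terms cancel.
Column A: 1.76×0.9274 + 27.4×2.869 + (z_c − 29.16)×3.212
Column B: 1.5×0 + 21.5×ρ + (z_c − 1.5 − 21.5)×3.212
The z_c×3.212 term appears on both sides and cancels. Collect the known terms of each column as K = Σ(ρt)_known − 3.212 × (depth of known layers): K_A = 80.242824 − 3.212×29.16 = −13.419096; K_B = 0 − 3.212×(1.5 + 21.5) = −73.876.
Balance: K_A = K_B + 21.5×ρ, so ρ = (K_A − K_B)/21.5 = 60.4569/21.5 = 2.81 g/cm³.

2.81 g/cm³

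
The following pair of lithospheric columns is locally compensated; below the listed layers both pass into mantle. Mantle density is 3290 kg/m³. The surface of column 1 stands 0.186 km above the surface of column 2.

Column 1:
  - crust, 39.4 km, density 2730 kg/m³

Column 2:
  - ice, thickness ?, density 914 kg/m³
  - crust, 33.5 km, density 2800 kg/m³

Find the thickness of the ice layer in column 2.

2.12 km

Take the compensation level at the base of the deeper column (depth z_c below the surface of column 1) and equate Σ ρ_i t_i down to z_c; mantle fills any gap and the z_c terms cancel.
Column 1: 39.4×2730 + (z_c − 39.4)×3290
Column 2: 0.186×0 + x×914 + 33.5×2800 + (z_c − 0.186 − 33.5 − x)×3290
The z_c×3290 term appears on both sides and cancels. Collect the known terms of each column as K = Σ(ρt)_known − 3290 × (depth of known layers): K_1 = 107562 − 3290×39.4 = −22064; K_2 = 93800 − 3290×(0.186 + 33.5) = −17026.94.
Balance: K_1 = K_2 − x×(3290 − 914), so x = (K_2 − K_1)/(3290 − 914) = 5037.06/2376 = 2.12 km.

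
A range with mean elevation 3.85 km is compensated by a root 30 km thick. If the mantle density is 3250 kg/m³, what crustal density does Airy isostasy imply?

ρ_c h = (ρ_m − ρ_c) r → ρ_c (h + r) = ρ_m r → ρ_c = ρ_m r / (h + r).
ρ_c = 3250 × 30 km / (3.85 km + 30 km) = 2880 kg/m³.

2880 kg/m³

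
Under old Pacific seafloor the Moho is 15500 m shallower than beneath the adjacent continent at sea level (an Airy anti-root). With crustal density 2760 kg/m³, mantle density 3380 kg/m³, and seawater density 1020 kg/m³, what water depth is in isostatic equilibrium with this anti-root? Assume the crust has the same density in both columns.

Replacing a thickness d of crust by seawater at the top must be balanced by replacing crust with mantle at the base: d (ρ_c − ρ_w) = a (ρ_m − ρ_c).
d = a (ρ_m − ρ_c)/(ρ_c − ρ_w) = 15500 m × 620/1740 = 5520 m.

5520 m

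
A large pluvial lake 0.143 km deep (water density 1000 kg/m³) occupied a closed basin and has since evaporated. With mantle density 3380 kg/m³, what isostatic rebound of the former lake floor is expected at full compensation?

u = d ρ_w/ρ_m = 0.143 km × 1000/3380 = 0.0423 km.

0.0423 km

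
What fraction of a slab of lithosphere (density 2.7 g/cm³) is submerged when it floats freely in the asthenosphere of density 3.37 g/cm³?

Submerged fraction = ρ_obj/ρ_fluid = 2.7/3.37 = 80.1%.

80.1%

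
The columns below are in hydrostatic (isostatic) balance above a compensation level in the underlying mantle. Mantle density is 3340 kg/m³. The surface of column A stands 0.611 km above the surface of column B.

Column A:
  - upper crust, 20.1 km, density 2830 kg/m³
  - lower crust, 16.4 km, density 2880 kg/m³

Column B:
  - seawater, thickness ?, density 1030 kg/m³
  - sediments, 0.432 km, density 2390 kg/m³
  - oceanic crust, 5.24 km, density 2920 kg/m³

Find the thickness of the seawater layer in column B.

Take the compensation level at the base of the deeper column (depth z_c below the surface of column A) and equate Σ ρ_i t_i down to z_c; mantle fills any gap and the z_c terms cancel.
Column A: 20.1×2830 + 16.4×2880 + (z_c − 36.5)×3340
Column B: 0.611×0 + x×1030 + 0.432×2390 + 5.24×2920 + (z_c − 0.611 − 5.672 − x)×3340
The z_c×3340 term appears on both sides and cancels. Collect the known terms of each column as K = Σ(ρt)_known − 3340 × (depth of known layers): K_A = 104115 − 3340×36.5 = −17795; K_B = 16333.28 − 3340×(0.611 + 5.672) = −4651.94.
Balance: K_A = K_B − x×(3340 − 1030), so x = (K_B − K_A)/(3340 − 1030) = 13143.1/2310 = 5.69 km.

5.69 km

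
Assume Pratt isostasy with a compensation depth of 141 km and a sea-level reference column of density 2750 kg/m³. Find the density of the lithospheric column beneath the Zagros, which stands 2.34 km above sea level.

2710 kg/m³

Pratt balance: ρ_ref D = ρ (D + h).
ρ = ρ_ref D/(D + h) = 2750 × 141 km/(141 km + 2.34 km) = 2710 kg/m³.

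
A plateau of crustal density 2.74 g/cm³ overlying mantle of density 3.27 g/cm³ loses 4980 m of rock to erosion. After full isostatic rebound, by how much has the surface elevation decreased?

807 m

Rebound u = e ρ_c/ρ_m = 4980 m × 2.74/3.27 = 4173 m.
Net surface drop = e − u = 4980 m − 4173 m = e (ρ_m − ρ_c)/ρ_m = 807 m.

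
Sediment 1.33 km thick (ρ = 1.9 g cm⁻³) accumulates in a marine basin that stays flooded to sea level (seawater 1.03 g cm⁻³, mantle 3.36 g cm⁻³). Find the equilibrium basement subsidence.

0.497 km

Submarine loading: the sediment displaces seawater, and the subsidence is in turn flooded, so s (ρ_m − ρ_w) = t (ρ_sed − ρ_w).
s = 1.33 km × (1.9 − 1.03) / (3.36 − 1.03) = 0.497 km.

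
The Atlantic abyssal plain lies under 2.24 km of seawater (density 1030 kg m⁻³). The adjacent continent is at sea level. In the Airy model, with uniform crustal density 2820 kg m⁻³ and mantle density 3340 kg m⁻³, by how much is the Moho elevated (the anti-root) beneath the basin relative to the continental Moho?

7.71 km

Isostatic balance requires: replacing crust with seawater at the top is compensated by replacing crust with mantle at the base: d (ρ_c − ρ_w) = a (ρ_m − ρ_c).
a = d (ρ_c − ρ_w)/(ρ_m − ρ_c) = 2.24 km × 1790/520 = 7.71 km.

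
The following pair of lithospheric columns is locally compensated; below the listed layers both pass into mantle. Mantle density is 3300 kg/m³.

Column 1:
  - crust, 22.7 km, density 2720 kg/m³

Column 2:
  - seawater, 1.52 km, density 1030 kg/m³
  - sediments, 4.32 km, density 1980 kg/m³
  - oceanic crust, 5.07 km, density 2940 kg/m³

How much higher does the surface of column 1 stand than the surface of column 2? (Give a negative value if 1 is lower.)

For any compensation level in the mantle, the mantle terms cancel and isostasy reduces to e = (Σt_1 − Σt_2) − (Σ(ρt)_1 − Σ(ρt)_2) / ρ_m.
Σt_1 = 22.7 km; Σt_2 = 10.91 km; Σ(ρt)_1 = 61744; Σ(ρt)_2 = 25025 (in km·kg/m³).
e = (22.7 − 10.91) − (61744 − 25025) / 3300 = 0.663 km.

0.663 km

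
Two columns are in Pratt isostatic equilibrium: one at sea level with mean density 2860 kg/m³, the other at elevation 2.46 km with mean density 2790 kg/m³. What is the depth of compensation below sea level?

ρ_ref D = ρ (D + h) → D (ρ_ref − ρ) = ρ h.
D = ρ h/(ρ_ref − ρ) = 2790 × 2.46 km/(2860 − 2790) = 98 km.

98 km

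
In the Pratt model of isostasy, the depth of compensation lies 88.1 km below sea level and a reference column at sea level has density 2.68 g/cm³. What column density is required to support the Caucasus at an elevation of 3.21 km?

Pratt balance: ρ_ref D = ρ (D + h).
ρ = ρ_ref D/(D + h) = 2.68 × 88.1 km/(88.1 km + 3.21 km) = 2.59 g/cm³.

2.59 g/cm³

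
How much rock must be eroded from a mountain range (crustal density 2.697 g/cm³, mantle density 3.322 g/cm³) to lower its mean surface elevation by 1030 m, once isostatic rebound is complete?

5470 m

Net drop Δ = e − u = e − e ρ_c/ρ_m = e (ρ_m − ρ_c)/ρ_m.
e = Δ ρ_m/(ρ_m − ρ_c) = 1030 m × 3.322/0.625 = 5470 m.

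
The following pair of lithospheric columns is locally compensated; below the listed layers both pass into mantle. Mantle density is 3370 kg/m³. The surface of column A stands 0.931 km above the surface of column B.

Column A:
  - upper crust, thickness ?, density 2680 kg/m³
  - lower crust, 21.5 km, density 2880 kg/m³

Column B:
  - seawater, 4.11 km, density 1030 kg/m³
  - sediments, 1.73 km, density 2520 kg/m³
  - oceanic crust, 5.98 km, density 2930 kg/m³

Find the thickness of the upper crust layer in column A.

Take the compensation level at the base of the deeper column (depth z_c below the surface of column A) and equate Σ ρ_i t_i down to z_c; mantle fills any gap and the z_c terms cancel.
Column A: x×2680 + 21.5×2880 + (z_c − 21.5 − x)×3370
Column B: 0.931×0 + 4.11×1030 + 1.73×2520 + 5.98×2930 + (z_c − 0.931 − 11.82)×3370
The z_c×3370 term appears on both sides and cancels. Collect the known terms of each column as K = Σ(ρt)_known − 3370 × (depth of known layers): K_A = 61920 − 3370×21.5 = −10535; K_B = 26114.3 − 3370×(0.931 + 11.82) = −16856.57.
Balance: K_A − x×(3370 − 2680) = K_B, so x = (K_A − K_B)/(3370 − 2680) = 6321.57/690 = 9.16 km.

9.16 km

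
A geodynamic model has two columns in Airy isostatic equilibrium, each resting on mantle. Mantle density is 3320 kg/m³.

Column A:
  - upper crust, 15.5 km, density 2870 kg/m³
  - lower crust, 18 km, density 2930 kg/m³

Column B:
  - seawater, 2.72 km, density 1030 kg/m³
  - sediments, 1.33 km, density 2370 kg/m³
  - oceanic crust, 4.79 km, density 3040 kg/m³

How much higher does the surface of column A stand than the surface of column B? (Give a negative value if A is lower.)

1.55 km

For any compensation level in the mantle, the mantle terms cancel and isostasy reduces to e = (Σt_A − Σt_B) − (Σ(ρt)_A − Σ(ρt)_B) / ρ_m.
Σt_A = 33.5 km; Σt_B = 8.84 km; Σ(ρt)_A = 97225; Σ(ρt)_B = 20515.3 (in km·kg/m³).
e = (33.5 − 8.84) − (97225 − 20515.3) / 3320 = 1.55 km.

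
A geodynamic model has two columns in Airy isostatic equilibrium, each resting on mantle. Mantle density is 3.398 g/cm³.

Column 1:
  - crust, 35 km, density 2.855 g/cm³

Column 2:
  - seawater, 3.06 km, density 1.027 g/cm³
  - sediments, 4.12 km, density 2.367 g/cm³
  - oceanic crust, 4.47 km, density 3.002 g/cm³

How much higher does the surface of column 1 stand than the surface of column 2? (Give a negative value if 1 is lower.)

1.69 km

For any compensation level in the mantle, the mantle terms cancel and isostasy reduces to e = (Σt_1 − Σt_2) − (Σ(ρt)_1 − Σ(ρt)_2) / ρ_m.
Σt_1 = 35 km; Σt_2 = 11.65 km; Σ(ρt)_1 = 99.925; Σ(ρt)_2 = 26.3136 (in km·g/cm³).
e = (35 − 11.65) − (99.925 − 26.3136) / 3.398 = 1.69 km.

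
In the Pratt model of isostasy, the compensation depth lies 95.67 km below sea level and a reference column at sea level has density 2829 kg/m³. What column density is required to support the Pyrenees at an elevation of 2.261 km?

Pratt balance: ρ_ref D = ρ (D + h).
ρ = ρ_ref D/(D + h) = 2829 × 95.67 km/(95.67 km + 2.261 km) = 2760 kg/m³.

2760 kg/m³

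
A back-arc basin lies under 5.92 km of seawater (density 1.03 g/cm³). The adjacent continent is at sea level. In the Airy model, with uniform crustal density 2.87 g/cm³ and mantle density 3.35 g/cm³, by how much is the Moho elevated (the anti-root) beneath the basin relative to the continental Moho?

In Airy isostatic equilibrium: replacing crust with seawater at the top is compensated by replacing crust with mantle at the base: d (ρ_c − ρ_w) = a (ρ_m − ρ_c).
a = d (ρ_c − ρ_w)/(ρ_m − ρ_c) = 5.92 km × 1.84/0.48 = 22.7 km.

22.7 km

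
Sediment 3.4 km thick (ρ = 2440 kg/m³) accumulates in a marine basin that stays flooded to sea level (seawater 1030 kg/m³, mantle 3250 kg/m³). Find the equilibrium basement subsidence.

Submarine loading: the sediment displaces seawater, and the subsidence is in turn flooded, so s (ρ_m − ρ_w) = t (ρ_sed − ρ_w).
s = 3.4 km × (2440 − 1030) / (3250 − 1030) = 2.16 km.

2.16 km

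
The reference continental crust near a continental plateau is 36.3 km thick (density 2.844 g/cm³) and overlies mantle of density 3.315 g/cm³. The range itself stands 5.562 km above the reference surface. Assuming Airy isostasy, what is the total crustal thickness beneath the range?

Root depth r = h ρ_c / (ρ_m − ρ_c) = 5.562 km × 2.844 / 0.471 = 33.58 km.
Total thickness = T + h + r = 36.3 km + 5.562 km + 33.58 km = 75.4 km.

75.4 km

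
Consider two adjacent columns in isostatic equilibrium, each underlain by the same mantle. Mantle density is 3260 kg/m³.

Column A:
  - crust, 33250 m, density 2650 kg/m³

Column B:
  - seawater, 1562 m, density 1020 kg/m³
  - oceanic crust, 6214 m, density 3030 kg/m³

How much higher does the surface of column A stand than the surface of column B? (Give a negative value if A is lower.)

4710 m

For any compensation level in the mantle, the mantle terms cancel and isostasy reduces to e = (Σt_A − Σt_B) − (Σ(ρt)_A − Σ(ρt)_B) / ρ_m.
Σt_A = 33250 m; Σt_B = 7776 m; Σ(ρt)_A = 88112500; Σ(ρt)_B = 20421660 (in m·kg/m³).
e = (33250 − 7776) − (88112500 − 20421660) / 3260 = 4710 m.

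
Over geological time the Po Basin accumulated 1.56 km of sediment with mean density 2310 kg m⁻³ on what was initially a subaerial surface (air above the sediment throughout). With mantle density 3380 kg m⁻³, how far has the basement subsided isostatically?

1.07 km

Subaerial load: s = t ρ_sed / ρ_m = 1.56 km × 2310/3380 = 1.07 km.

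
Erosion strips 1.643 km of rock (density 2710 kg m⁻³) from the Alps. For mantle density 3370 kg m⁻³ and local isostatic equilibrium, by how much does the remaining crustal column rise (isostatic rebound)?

1.32 km

Unloading: uplift u = e ρ_c/ρ_m = 1.643 km × 2710/3370 = 1.32 km.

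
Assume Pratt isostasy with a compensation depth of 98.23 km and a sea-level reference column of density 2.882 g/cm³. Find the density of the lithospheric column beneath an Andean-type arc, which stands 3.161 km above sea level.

2.79 g/cm³

Pratt balance: ρ_ref D = ρ (D + h).
ρ = ρ_ref D/(D + h) = 2.882 × 98.23 km/(98.23 km + 3.161 km) = 2.79 g/cm³.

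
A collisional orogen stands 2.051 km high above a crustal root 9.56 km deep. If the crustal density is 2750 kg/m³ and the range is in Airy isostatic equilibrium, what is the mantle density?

Airy balance: ρ_c h = (ρ_m − ρ_c) r → ρ_m = ρ_c (1 + h/r).
ρ_m = 2750 × (1 + 2.051 km/9.56 km) = 3340 kg/m³.

3340 kg/m³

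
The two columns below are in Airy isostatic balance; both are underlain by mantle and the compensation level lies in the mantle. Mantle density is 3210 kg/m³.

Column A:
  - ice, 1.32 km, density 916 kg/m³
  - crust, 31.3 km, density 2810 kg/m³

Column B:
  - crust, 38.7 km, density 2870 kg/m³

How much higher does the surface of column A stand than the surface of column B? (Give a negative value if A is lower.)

0.745 km

For any compensation level in the mantle, the mantle terms cancel and isostasy reduces to e = (Σt_A − Σt_B) − (Σ(ρt)_A − Σ(ρt)_B) / ρ_m.
Σt_A = 32.62 km; Σt_B = 38.7 km; Σ(ρt)_A = 89162.12; Σ(ρt)_B = 111069 (in km·kg/m³).
e = (32.62 − 38.7) − (89162.12 − 111069) / 3210 = 0.745 km.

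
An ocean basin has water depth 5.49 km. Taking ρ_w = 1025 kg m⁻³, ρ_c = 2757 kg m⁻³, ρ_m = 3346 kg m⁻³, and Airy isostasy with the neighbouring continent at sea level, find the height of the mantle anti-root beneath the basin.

16.1 km

Equating mass per unit area of the two columns: replacing crust with seawater at the top is compensated by replacing crust with mantle at the base: d (ρ_c − ρ_w) = a (ρ_m − ρ_c).
a = d (ρ_c − ρ_w)/(ρ_m − ρ_c) = 5.49 km × 1732/589 = 16.1 km.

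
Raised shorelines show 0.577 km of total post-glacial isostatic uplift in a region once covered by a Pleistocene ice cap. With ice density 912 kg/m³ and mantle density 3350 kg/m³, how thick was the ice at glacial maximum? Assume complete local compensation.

2.12 km

u = t ρ_ice/ρ_m → t = u ρ_m/ρ_ice = 0.577 km × 3350/912 = 2.12 km.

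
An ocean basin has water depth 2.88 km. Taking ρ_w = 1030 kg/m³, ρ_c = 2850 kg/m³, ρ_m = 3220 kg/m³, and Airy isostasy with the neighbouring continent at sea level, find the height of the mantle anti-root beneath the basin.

Isostatic balance requires: replacing crust with seawater at the top is compensated by replacing crust with mantle at the base: d (ρ_c − ρ_w) = a (ρ_m − ρ_c).
a = d (ρ_c − ρ_w)/(ρ_m − ρ_c) = 2.88 km × 1820/370 = 14.2 km.

14.2 km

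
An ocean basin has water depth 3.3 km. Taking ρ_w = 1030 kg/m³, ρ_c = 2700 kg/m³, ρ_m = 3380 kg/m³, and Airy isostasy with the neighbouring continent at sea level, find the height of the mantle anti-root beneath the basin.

Equating mass per unit area of the two columns: replacing crust with seawater at the top is compensated by replacing crust with mantle at the base: d (ρ_c − ρ_w) = a (ρ_m − ρ_c).
a = d (ρ_c − ρ_w)/(ρ_m − ρ_c) = 3.3 km × 1670/680 = 8.1 km.

8.1 km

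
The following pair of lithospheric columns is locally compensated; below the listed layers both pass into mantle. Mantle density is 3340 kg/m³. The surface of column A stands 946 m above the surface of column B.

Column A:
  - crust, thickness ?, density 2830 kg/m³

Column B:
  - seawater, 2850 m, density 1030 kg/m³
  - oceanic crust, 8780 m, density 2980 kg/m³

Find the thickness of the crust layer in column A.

25300 m

Take the compensation level at the base of the deeper column (depth z_c below the surface of column A) and equate Σ ρ_i t_i down to z_c; mantle fills any gap and the z_c terms cancel.
Column A: x×2830 + (z_c − 0 − x)×3340
Column B: 946×0 + 2850×1030 + 8780×2980 + (z_c − 946 − 11630)×3340
The z_c×3340 term appears on both sides and cancels. Collect the known terms of each column as K = Σ(ρt)_known − 3340 × (depth of known layers): K_A = 0 − 3340×0 = 0; K_B = 29099900 − 3340×(946 + 11630) = −12903940.
Balance: K_A − x×(3340 − 2830) = K_B, so x = (K_A − K_B)/(3340 − 2830) = 12903900/510 = 25300 m.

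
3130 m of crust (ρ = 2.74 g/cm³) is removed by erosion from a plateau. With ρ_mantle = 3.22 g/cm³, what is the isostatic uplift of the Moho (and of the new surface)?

Unloading: uplift u = e ρ_c/ρ_m = 3130 m × 2.74/3.22 = 2660 m.

2660 m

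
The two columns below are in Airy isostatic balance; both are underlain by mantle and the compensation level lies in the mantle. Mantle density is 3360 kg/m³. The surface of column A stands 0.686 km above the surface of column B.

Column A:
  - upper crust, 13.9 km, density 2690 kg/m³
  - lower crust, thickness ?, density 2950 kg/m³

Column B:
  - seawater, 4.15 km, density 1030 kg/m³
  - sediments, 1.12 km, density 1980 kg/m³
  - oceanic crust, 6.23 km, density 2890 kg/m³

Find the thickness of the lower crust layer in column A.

Take the compensation level at the base of the deeper column (depth z_c below the surface of column A) and equate Σ ρ_i t_i down to z_c; mantle fills any gap and the z_c terms cancel.
Column A: 13.9×2690 + x×2950 + (z_c − 13.9 − x)×3360
Column B: 0.686×0 + 4.15×1030 + 1.12×1980 + 6.23×2890 + (z_c − 0.686 − 11.5)×3360
The z_c×3360 term appears on both sides and cancels. Collect the known terms of each column as K = Σ(ρt)_known − 3360 × (depth of known layers): K_A = 37391 − 3360×13.9 = −9313; K_B = 24496.8 − 3360×(0.686 + 11.5) = −16448.16.
Balance: K_A − x×(3360 − 2950) = K_B, so x = (K_A − K_B)/(3360 − 2950) = 7135.16/410 = 17.4 km.

17.4 km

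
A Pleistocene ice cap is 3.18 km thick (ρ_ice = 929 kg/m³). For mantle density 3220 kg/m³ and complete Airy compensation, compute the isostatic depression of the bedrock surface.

0.917 km

By Archimedes' principle applied to the lithosphere: the ice load ρ_ice t is balanced by mantle displaced below, ρ_m s.
s = t ρ_ice / ρ_m = 3.18 km × 929/3220 = 0.917 km.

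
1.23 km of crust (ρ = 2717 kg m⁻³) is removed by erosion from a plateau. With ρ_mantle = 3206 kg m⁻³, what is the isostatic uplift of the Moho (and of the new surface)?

Unloading: uplift u = e ρ_c/ρ_m = 1.23 km × 2717/3206 = 1.04 km.

1.04 km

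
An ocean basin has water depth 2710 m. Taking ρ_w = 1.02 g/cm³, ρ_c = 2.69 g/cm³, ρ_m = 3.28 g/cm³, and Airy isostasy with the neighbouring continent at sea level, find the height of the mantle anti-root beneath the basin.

7670 m

Balancing pressure at the compensation depth: replacing crust with seawater at the top is compensated by replacing crust with mantle at the base: d (ρ_c − ρ_w) = a (ρ_m − ρ_c).
a = d (ρ_c − ρ_w)/(ρ_m − ρ_c) = 2710 m × 1.67/0.59 = 7670 m.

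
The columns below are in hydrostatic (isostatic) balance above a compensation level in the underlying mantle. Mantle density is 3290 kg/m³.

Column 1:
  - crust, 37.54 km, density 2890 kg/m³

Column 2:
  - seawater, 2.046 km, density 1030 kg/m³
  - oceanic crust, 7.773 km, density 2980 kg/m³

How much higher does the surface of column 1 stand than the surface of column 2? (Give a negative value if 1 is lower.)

For any compensation level in the mantle, the mantle terms cancel and isostasy reduces to e = (Σt_1 − Σt_2) − (Σ(ρt)_1 − Σ(ρt)_2) / ρ_m.
Σt_1 = 37.54 km; Σt_2 = 9.819 km; Σ(ρt)_1 = 108490.6; Σ(ρt)_2 = 25270.92 (in km·kg/m³).
e = (37.54 − 9.819) − (108490.6 − 25270.92) / 3290 = 2.43 km.

2.43 km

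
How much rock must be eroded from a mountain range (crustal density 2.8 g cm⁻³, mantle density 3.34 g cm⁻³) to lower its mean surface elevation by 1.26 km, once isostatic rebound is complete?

Net drop Δ = e − u = e − e ρ_c/ρ_m = e (ρ_m − ρ_c)/ρ_m.
e = Δ ρ_m/(ρ_m − ρ_c) = 1.26 km × 3.34/0.54 = 7.79 km.

7.79 km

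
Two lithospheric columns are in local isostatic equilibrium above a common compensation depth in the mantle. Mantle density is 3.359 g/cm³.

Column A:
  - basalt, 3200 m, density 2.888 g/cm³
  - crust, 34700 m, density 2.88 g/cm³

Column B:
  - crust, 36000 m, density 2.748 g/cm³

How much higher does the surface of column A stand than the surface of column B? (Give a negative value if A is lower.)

−1150 m

For any compensation level in the mantle, the mantle terms cancel and isostasy reduces to e = (Σt_A − Σt_B) − (Σ(ρt)_A − Σ(ρt)_B) / ρ_m.
Σt_A = 37900 m; Σt_B = 36000 m; Σ(ρt)_A = 109177.6; Σ(ρt)_B = 98928 (in m·g/cm³).
e = (37900 − 36000) − (109177.6 − 98928) / 3.359 = −1150 m.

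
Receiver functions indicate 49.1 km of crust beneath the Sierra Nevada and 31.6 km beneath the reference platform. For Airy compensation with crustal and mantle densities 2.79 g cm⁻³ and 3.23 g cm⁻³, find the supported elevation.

2.38 km

Excess crust Δ = 49.1 km − 31.6 km = 17.5 km, split between elevation h and root r with h + r = Δ.
Airy balance ρ_c h = (ρ_m − ρ_c) r gives r = h ρ_c/(ρ_m − ρ_c), so h (1 + ρ_c/(ρ_m − ρ_c)) = Δ, i.e. h = Δ (ρ_m − ρ_c)/ρ_m.
h = 17.5 km × 0.44/3.23 = 2.38 km.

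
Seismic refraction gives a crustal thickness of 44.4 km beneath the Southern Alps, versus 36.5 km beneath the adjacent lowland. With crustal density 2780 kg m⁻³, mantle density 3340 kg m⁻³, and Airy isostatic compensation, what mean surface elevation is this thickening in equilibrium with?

1.32 km

Excess crust Δ = 44.4 km − 36.5 km = 7.9 km, split between elevation h and root r with h + r = Δ.
Airy balance ρ_c h = (ρ_m − ρ_c) r gives r = h ρ_c/(ρ_m − ρ_c), so h (1 + ρ_c/(ρ_m − ρ_c)) = Δ, i.e. h = Δ (ρ_m − ρ_c)/ρ_m.
h = 7.9 km × 560/3340 = 1.32 km.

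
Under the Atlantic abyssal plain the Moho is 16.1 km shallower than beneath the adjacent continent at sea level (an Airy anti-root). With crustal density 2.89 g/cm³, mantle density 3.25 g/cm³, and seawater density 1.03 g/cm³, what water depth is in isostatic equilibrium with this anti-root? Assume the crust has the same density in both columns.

Replacing a thickness d of crust by seawater at the top must be balanced by replacing crust with mantle at the base: d (ρ_c − ρ_w) = a (ρ_m − ρ_c).
d = a (ρ_m − ρ_c)/(ρ_c − ρ_w) = 16.1 km × 0.36/1.86 = 3.12 km.

3.12 km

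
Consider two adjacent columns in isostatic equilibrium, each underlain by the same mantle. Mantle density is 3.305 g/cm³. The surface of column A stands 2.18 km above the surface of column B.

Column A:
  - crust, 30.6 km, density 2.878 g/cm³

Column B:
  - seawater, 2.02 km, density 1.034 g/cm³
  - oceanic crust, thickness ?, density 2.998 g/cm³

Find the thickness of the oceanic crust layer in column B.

Take the compensation level at the base of the deeper column (depth z_c below the surface of column A) and equate Σ ρ_i t_i down to z_c; mantle fills any gap and the z_c terms cancel.
Column A: 30.6×2.878 + (z_c − 30.6)×3.305
Column B: 2.18×0 + 2.02×1.034 + x×2.998 + (z_c − 2.18 − 2.02 − x)×3.305
The z_c×3.305 term appears on both sides and cancels. Collect the known terms of each column as K = Σ(ρt)_known − 3.305 × (depth of known layers): K_A = 88.0668 − 3.305×30.6 = −13.0662; K_B = 2.08868 − 3.305×(2.18 + 2.02) = −11.79232.
Balance: K_A = K_B − x×(3.305 − 2.998), so x = (K_B − K_A)/(3.305 − 2.998) = 1.27388/0.307 = 4.15 km.

4.15 km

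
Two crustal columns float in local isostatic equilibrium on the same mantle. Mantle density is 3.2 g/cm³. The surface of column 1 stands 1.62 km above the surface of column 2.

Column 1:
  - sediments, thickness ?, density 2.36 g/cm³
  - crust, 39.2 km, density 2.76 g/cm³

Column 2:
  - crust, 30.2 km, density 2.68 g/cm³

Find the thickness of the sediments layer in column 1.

Take the compensation level at the base of the deeper column (depth z_c below the surface of column 1) and equate Σ ρ_i t_i down to z_c; mantle fills any gap and the z_c terms cancel.
Column 1: x×2.36 + 39.2×2.76 + (z_c − 39.2 − x)×3.2
Column 2: 1.62×0 + 30.2×2.68 + (z_c − 1.62 − 30.2)×3.2
The z_c×3.2 term appears on both sides and cancels. Collect the known terms of each column as K = Σ(ρt)_known − 3.2 × (depth of known layers): K_1 = 108.192 − 3.2×39.2 = −17.248; K_2 = 80.936 − 3.2×(1.62 + 30.2) = −20.888.
Balance: K_1 − x×(3.2 − 2.36) = K_2, so x = (K_1 − K_2)/(3.2 − 2.36) = 3.64/0.84 = 4.33 km.

4.33 km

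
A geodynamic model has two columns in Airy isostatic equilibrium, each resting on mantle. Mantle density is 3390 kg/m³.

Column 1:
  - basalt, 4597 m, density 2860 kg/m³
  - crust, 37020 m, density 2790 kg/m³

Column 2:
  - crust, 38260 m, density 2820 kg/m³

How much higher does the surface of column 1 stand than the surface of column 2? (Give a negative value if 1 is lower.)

For any compensation level in the mantle, the mantle terms cancel and isostasy reduces to e = (Σt_1 − Σt_2) − (Σ(ρt)_1 − Σ(ρt)_2) / ρ_m.
Σt_1 = 41617 m; Σt_2 = 38260 m; Σ(ρt)_1 = 116433220; Σ(ρt)_2 = 107893200 (in m·kg/m³).
e = (41617 − 38260) − (116433220 − 107893200) / 3390 = 838 m.

838 m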